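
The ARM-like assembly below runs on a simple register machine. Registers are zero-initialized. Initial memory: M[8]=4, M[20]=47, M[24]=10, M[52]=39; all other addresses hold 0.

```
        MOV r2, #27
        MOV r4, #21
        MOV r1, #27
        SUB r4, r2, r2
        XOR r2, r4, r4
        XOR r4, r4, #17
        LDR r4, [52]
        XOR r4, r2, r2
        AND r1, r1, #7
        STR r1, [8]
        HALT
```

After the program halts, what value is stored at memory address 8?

MOV r2, #27 → r2=27
MOV r4, #21 → r4=21
MOV r1, #27 → r1=27
SUB r4, r2, r2 → r4=27-27=0
XOR r2, r4, r4 → r2=0^0=0
XOR r4, r4, #17 → r4=0^17=17
LDR r4, [52] → r4=M[52]=39
XOR r4, r2, r2 → r4=0^0=0
AND r1, r1, #7 → r1=27&7=3
STR r1, [8] → M[8]=3
halt.

3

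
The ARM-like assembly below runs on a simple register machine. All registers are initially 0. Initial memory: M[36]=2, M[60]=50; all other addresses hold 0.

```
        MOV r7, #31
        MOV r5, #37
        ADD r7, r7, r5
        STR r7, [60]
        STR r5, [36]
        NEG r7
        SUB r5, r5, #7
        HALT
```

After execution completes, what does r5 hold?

30

after MOV r7, #31: r7=31
after MOV r5, #37: r5=37
after ADD r7, r7, r5: r7=31+37=68
STR r7, [60] → M[60]=68
STR r5, [36] → M[36]=37
after NEG r7: r7=-(68)=-68
after SUB r5, r5, #7: r5=37-7=30
halt.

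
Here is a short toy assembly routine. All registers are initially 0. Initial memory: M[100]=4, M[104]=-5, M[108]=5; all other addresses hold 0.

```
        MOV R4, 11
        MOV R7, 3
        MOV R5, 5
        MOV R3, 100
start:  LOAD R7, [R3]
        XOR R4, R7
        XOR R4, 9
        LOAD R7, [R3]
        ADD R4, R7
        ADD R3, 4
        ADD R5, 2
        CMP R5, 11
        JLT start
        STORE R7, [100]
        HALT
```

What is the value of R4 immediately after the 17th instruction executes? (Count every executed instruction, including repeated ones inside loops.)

R4=11
R7=3
R5=5
R3=100
R7=M[100]=4
R4=11^4=15
R4=15^9=6
R7=M[100]=4
R4=6+4=10
R3=100+4=104
R5=5+2=7
CMP R5, 11  (cmp 7,11)
JLT start: taken
R7=M[104]=-5
R4=10^(-5)=-15
R4=(-15)^9=-8
R7=M[104]=-5
After step 17: R4 = -8.

-8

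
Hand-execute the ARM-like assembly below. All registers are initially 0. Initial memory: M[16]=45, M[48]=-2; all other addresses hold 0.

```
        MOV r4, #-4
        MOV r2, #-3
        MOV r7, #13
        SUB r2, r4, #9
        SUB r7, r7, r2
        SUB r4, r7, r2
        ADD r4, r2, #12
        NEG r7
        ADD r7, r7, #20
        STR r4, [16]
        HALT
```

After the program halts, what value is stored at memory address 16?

after MOV r4, #-4: r4=-4
after MOV r2, #-3: r2=-3
after MOV r7, #13: r7=13
after SUB r2, r4, #9: r2=(-4)-9=-13
after SUB r7, r7, r2: r7=13-(-13)=26
after SUB r4, r7, r2: r4=26-(-13)=39
after ADD r4, r2, #12: r4=(-13)+12=-1
after NEG r7: r7=-(26)=-26
after ADD r7, r7, #20: r7=(-26)+20=-6
STR r4, [16] → M[16]=-1
halt.

-1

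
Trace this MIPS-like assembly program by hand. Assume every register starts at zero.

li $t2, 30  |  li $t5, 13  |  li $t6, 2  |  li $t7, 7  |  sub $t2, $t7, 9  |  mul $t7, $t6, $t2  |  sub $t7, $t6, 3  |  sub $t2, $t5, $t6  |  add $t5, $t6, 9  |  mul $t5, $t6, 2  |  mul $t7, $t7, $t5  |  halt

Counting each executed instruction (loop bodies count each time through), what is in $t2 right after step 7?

after li $t2, 30: $t2=30
after li $t5, 13: $t5=13
after li $t6, 2: $t6=2
after li $t7, 7: $t7=7
after sub $t2, $t7, 9: $t2=7-9=-2
after mul $t7, $t6, $t2: $t7=2*(-2)=-4
after sub $t7, $t6, 3: $t7=2-3=-1
After step 7: $t2 = -2.

-2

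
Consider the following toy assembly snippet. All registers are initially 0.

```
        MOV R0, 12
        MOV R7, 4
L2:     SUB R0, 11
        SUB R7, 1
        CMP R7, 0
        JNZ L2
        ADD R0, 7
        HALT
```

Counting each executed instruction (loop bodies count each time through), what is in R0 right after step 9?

-10

after MOV R0, 12: R0=12
after MOV R7, 4: R7=4
after SUB R0, 11: R0=12-11=1
after SUB R7, 1: R7=4-1=3
CMP R7, 0  (cmp 3,0)
JNZ L2: taken
after SUB R0, 11: R0=1-11=-10
after SUB R7, 1: R7=3-1=2
CMP R7, 0  (cmp 2,0)
After step 9: R0 = -10.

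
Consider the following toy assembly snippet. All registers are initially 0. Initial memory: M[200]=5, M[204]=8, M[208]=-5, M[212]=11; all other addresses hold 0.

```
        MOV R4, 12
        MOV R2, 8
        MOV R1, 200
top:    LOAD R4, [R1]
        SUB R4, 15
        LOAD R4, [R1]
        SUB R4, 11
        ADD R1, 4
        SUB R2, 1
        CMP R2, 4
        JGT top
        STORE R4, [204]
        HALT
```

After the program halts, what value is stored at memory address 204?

MOV R4, 12 → R4=12
MOV R2, 8 → R2=8
MOV R1, 200 → R1=200
LOAD R4, [R1] → R4=M[200]=5
SUB R4, 15 → R4=5-15=-10
LOAD R4, [R1] → R4=M[200]=5
SUB R4, 11 → R4=5-11=-6
ADD R1, 4 → R1=200+4=204
SUB R2, 1 → R2=8-1=7
CMP R2, 4  (cmp 7,4)
JGT top: taken
LOAD R4, [R1] → R4=M[204]=8
SUB R4, 15 → R4=8-15=-7
LOAD R4, [R1] → R4=M[204]=8
SUB R4, 11 → R4=8-11=-3
ADD R1, 4 → R1=204+4=208
SUB R2, 1 → R2=7-1=6
CMP R2, 4  (cmp 6,4)
JGT top: taken
LOAD R4, [R1] → R4=M[208]=-5
SUB R4, 15 → R4=(-5)-15=-20
LOAD R4, [R1] → R4=M[208]=-5
SUB R4, 11 → R4=(-5)-11=-16
ADD R1, 4 → R1=208+4=212
SUB R2, 1 → R2=6-1=5
CMP R2, 4  (cmp 5,4)
JGT top: taken
LOAD R4, [R1] → R4=M[212]=11
SUB R4, 15 → R4=11-15=-4
LOAD R4, [R1] → R4=M[212]=11
SUB R4, 11 → R4=11-11=0
ADD R1, 4 → R1=212+4=216
SUB R2, 1 → R2=5-1=4
CMP R2, 4  (cmp 4,4)
JGT top: not taken
STORE R4, [204] → M[204]=0
halt.

0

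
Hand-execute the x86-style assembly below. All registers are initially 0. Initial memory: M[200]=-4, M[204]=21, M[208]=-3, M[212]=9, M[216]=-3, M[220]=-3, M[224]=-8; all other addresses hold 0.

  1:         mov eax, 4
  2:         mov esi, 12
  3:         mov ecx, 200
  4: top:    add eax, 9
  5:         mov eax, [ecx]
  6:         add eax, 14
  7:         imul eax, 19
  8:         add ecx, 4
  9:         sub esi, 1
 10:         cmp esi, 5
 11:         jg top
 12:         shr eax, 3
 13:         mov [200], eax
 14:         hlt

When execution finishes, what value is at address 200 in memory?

14

after mov eax, 4: eax=4
after mov esi, 12: esi=12
after mov ecx, 200: ecx=200
after add eax, 9: eax=4+9=13
after mov eax, [ecx]: eax=M[200]=-4
after add eax, 14: eax=(-4)+14=10
after imul eax, 19: eax=10*19=190
after add ecx, 4: ecx=200+4=204
after sub esi, 1: esi=12-1=11
cmp esi, 5  (cmp 11,5)
jg top: taken
after add eax, 9: eax=190+9=199
after mov eax, [ecx]: eax=M[204]=21
after add eax, 14: eax=21+14=35
after imul eax, 19: eax=35*19=665
after add ecx, 4: ecx=204+4=208
after sub esi, 1: esi=11-1=10
cmp esi, 5  (cmp 10,5)
jg top: taken
after add eax, 9: eax=665+9=674
after mov eax, [ecx]: eax=M[208]=-3
after add eax, 14: eax=(-3)+14=11
after imul eax, 19: eax=11*19=209
after add ecx, 4: ecx=208+4=212
after sub esi, 1: esi=10-1=9
cmp esi, 5  (cmp 9,5)
jg top: taken
after add eax, 9: eax=209+9=218
after mov eax, [ecx]: eax=M[212]=9
after add eax, 14: eax=9+14=23
after imul eax, 19: eax=23*19=437
after add ecx, 4: ecx=212+4=216
after sub esi, 1: esi=9-1=8
cmp esi, 5  (cmp 8,5)
jg top: taken
after add eax, 9: eax=437+9=446
after mov eax, [ecx]: eax=M[216]=-3
after add eax, 14: eax=(-3)+14=11
after imul eax, 19: eax=11*19=209
after add ecx, 4: ecx=216+4=220
after sub esi, 1: esi=8-1=7
cmp esi, 5  (cmp 7,5)
jg top: taken
after add eax, 9: eax=209+9=218
after mov eax, [ecx]: eax=M[220]=-3
after add eax, 14: eax=(-3)+14=11
after imul eax, 19: eax=11*19=209
after add ecx, 4: ecx=220+4=224
after sub esi, 1: esi=7-1=6
cmp esi, 5  (cmp 6,5)
jg top: taken
after add eax, 9: eax=209+9=218
after mov eax, [ecx]: eax=M[224]=-8
after add eax, 14: eax=(-8)+14=6
after imul eax, 19: eax=6*19=114
after add ecx, 4: ecx=224+4=228
after sub esi, 1: esi=6-1=5
cmp esi, 5  (cmp 5,5)
jg top: not taken
after shr eax, 3: eax=114>>3=14
mov [200], eax → M[200]=14
halt.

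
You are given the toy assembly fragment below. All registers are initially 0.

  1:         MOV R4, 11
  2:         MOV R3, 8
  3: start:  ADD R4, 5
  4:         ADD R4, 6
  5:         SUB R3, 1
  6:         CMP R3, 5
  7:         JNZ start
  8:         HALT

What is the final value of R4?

44

after MOV R4, 11: R4=11
after MOV R3, 8: R3=8
after ADD R4, 5: R4=11+5=16
after ADD R4, 6: R4=16+6=22
after SUB R3, 1: R3=8-1=7
CMP R3, 5  (cmp 7,5)
JNZ start: taken
after ADD R4, 5: R4=22+5=27
after ADD R4, 6: R4=27+6=33
after SUB R3, 1: R3=7-1=6
CMP R3, 5  (cmp 6,5)
JNZ start: taken
after ADD R4, 5: R4=33+5=38
after ADD R4, 6: R4=38+6=44
after SUB R3, 1: R3=6-1=5
CMP R3, 5  (cmp 5,5)
JNZ start: not taken
halt.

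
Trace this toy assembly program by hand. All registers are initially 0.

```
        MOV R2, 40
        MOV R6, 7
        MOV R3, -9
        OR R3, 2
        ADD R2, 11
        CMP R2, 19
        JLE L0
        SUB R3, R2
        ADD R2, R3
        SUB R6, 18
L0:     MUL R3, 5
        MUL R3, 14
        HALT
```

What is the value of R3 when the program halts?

-4200

R2=40
R6=7
R3=-9
R3=(-9)|2=-9
R2=40+11=51
CMP R2, 19  (cmp 51,19)
JLE L0: not taken
R3=(-9)-51=-60
R2=51+(-60)=-9
R6=7-18=-11
R3=(-60)*5=-300
R3=(-300)*14=-4200
halt.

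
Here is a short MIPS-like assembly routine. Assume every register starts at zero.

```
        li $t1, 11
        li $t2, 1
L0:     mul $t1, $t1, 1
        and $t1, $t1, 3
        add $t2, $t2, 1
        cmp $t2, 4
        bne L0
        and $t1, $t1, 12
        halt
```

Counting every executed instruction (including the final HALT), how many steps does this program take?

19

li $t1, 11 → $t1=11
li $t2, 1 → $t2=1
mul $t1, $t1, 1 → $t1=11*1=11
and $t1, $t1, 3 → $t1=11&3=3
add $t2, $t2, 1 → $t2=1+1=2
cmp $t2, 4  (cmp 2,4)
bne L0: taken
mul $t1, $t1, 1 → $t1=3*1=3
and $t1, $t1, 3 → $t1=3&3=3
add $t2, $t2, 1 → $t2=2+1=3
cmp $t2, 4  (cmp 3,4)
bne L0: taken
mul $t1, $t1, 1 → $t1=3*1=3
and $t1, $t1, 3 → $t1=3&3=3
add $t2, $t2, 1 → $t2=3+1=4
cmp $t2, 4  (cmp 4,4)
bne L0: not taken
and $t1, $t1, 12 → $t1=3&12=0
halt.
Total executed instructions: 19.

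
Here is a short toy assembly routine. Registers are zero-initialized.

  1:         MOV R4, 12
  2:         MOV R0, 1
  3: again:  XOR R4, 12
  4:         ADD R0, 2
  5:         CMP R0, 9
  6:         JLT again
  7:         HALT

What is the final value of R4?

12

MOV R4, 12 → R4=12
MOV R0, 1 → R0=1
XOR R4, 12 → R4=12^12=0
ADD R0, 2 → R0=1+2=3
CMP R0, 9  (cmp 3,9)
JLT again: taken
XOR R4, 12 → R4=0^12=12
ADD R0, 2 → R0=3+2=5
CMP R0, 9  (cmp 5,9)
JLT again: taken
XOR R4, 12 → R4=12^12=0
ADD R0, 2 → R0=5+2=7
CMP R0, 9  (cmp 7,9)
JLT again: taken
XOR R4, 12 → R4=0^12=12
ADD R0, 2 → R0=7+2=9
CMP R0, 9  (cmp 9,9)
JLT again: not taken
halt.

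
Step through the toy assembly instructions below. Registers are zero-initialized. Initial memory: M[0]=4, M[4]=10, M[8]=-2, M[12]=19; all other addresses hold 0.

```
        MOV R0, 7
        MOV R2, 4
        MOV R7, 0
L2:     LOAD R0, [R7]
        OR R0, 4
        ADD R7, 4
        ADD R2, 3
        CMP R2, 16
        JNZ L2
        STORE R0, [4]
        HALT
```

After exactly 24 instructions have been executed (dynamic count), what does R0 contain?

23

after MOV R0, 7: R0=7
after MOV R2, 4: R2=4
after MOV R7, 0: R7=0
after LOAD R0, [R7]: R0=M[0]=4
after OR R0, 4: R0=4|4=4
after ADD R7, 4: R7=0+4=4
after ADD R2, 3: R2=4+3=7
CMP R2, 16  (cmp 7,16)
JNZ L2: taken
after LOAD R0, [R7]: R0=M[4]=10
after OR R0, 4: R0=10|4=14
after ADD R7, 4: R7=4+4=8
after ADD R2, 3: R2=7+3=10
CMP R2, 16  (cmp 10,16)
JNZ L2: taken
after LOAD R0, [R7]: R0=M[8]=-2
after OR R0, 4: R0=(-2)|4=-2
after ADD R7, 4: R7=8+4=12
after ADD R2, 3: R2=10+3=13
CMP R2, 16  (cmp 13,16)
JNZ L2: taken
after LOAD R0, [R7]: R0=M[12]=19
after OR R0, 4: R0=19|4=23
after ADD R7, 4: R7=12+4=16
After step 24: R0 = 23.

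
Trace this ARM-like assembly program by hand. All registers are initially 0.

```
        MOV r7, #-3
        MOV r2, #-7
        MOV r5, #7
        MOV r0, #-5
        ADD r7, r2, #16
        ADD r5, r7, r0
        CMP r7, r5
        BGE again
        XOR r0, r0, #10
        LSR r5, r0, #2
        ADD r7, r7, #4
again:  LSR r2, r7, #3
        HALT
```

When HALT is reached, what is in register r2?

1

r7=-3
r2=-7
r5=7
r0=-5
r7=(-7)+16=9
r5=9+(-5)=4
CMP r7, r5  (cmp 9,4)
BGE again: taken
r2=9>>3=1
halt.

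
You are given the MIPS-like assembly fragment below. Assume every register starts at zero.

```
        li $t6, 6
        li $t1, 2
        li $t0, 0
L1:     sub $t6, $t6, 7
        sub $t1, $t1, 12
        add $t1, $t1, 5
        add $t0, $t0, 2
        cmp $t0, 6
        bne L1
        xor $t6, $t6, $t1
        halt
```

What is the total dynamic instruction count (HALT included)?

23

li $t6, 6 → $t6=6
li $t1, 2 → $t1=2
li $t0, 0 → $t0=0
sub $t6, $t6, 7 → $t6=6-7=-1
sub $t1, $t1, 12 → $t1=2-12=-10
add $t1, $t1, 5 → $t1=(-10)+5=-5
add $t0, $t0, 2 → $t0=0+2=2
cmp $t0, 6  (cmp 2,6)
bne L1: taken
sub $t6, $t6, 7 → $t6=(-1)-7=-8
sub $t1, $t1, 12 → $t1=(-5)-12=-17
add $t1, $t1, 5 → $t1=(-17)+5=-12
add $t0, $t0, 2 → $t0=2+2=4
cmp $t0, 6  (cmp 4,6)
bne L1: taken
sub $t6, $t6, 7 → $t6=(-8)-7=-15
sub $t1, $t1, 12 → $t1=(-12)-12=-24
add $t1, $t1, 5 → $t1=(-24)+5=-19
add $t0, $t0, 2 → $t0=4+2=6
cmp $t0, 6  (cmp 6,6)
bne L1: not taken
xor $t6, $t6, $t1 → $t6=(-15)^(-19)=28
halt.
Total executed instructions: 23.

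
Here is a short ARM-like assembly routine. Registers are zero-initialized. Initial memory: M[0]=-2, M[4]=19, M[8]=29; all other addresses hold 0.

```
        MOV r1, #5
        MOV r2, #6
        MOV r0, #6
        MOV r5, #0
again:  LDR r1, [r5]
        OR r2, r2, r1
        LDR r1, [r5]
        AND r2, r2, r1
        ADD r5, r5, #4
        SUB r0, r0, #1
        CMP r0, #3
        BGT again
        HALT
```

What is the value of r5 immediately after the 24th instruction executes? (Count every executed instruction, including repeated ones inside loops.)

8

after MOV r1, #5: r1=5
after MOV r2, #6: r2=6
after MOV r0, #6: r0=6
after MOV r5, #0: r5=0
after LDR r1, [r5]: r1=M[0]=-2
after OR r2, r2, r1: r2=6|(-2)=-2
after LDR r1, [r5]: r1=M[0]=-2
after AND r2, r2, r1: r2=(-2)&(-2)=-2
after ADD r5, r5, #4: r5=0+4=4
after SUB r0, r0, #1: r0=6-1=5
CMP r0, #3  (cmp 5,3)
BGT again: taken
after LDR r1, [r5]: r1=M[4]=19
after OR r2, r2, r1: r2=(-2)|19=-1
after LDR r1, [r5]: r1=M[4]=19
after AND r2, r2, r1: r2=(-1)&19=19
after ADD r5, r5, #4: r5=4+4=8
after SUB r0, r0, #1: r0=5-1=4
CMP r0, #3  (cmp 4,3)
BGT again: taken
after LDR r1, [r5]: r1=M[8]=29
after OR r2, r2, r1: r2=19|29=31
after LDR r1, [r5]: r1=M[8]=29
after AND r2, r2, r1: r2=31&29=29
After step 24: r5 = 8.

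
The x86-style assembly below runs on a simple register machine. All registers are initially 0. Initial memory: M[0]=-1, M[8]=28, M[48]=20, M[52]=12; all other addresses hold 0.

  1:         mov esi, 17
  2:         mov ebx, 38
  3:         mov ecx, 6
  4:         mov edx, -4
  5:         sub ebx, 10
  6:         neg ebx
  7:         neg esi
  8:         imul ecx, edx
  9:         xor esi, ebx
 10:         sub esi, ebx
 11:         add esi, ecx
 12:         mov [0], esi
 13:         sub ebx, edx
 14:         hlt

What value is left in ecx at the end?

mov esi, 17 → esi=17
mov ebx, 38 → ebx=38
mov ecx, 6 → ecx=6
mov edx, -4 → edx=-4
sub ebx, 10 → ebx=38-10=28
neg ebx → ebx=-(28)=-28
neg esi → esi=-(17)=-17
imul ecx, edx → ecx=6*(-4)=-24
xor esi, ebx → esi=(-17)^(-28)=11
sub esi, ebx → esi=11-(-28)=39
add esi, ecx → esi=39+(-24)=15
mov [0], esi → M[0]=15
sub ebx, edx → ebx=(-28)-(-4)=-24
halt.

-24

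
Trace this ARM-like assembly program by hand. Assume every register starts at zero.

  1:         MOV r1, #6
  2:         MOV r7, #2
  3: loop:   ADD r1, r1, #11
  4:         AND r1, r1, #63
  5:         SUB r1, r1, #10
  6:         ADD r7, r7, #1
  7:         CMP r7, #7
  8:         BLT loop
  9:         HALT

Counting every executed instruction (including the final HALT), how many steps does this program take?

r1=6
r7=2
r1=6+11=17
r1=17&63=17
r1=17-10=7
r7=2+1=3
CMP r7, #7  (cmp 3,7)
BLT loop: taken
r1=7+11=18
r1=18&63=18
r1=18-10=8
r7=3+1=4
CMP r7, #7  (cmp 4,7)
BLT loop: taken
r1=8+11=19
r1=19&63=19
r1=19-10=9
r7=4+1=5
CMP r7, #7  (cmp 5,7)
BLT loop: taken
r1=9+11=20
r1=20&63=20
r1=20-10=10
r7=5+1=6
CMP r7, #7  (cmp 6,7)
BLT loop: taken
r1=10+11=21
r1=21&63=21
r1=21-10=11
r7=6+1=7
CMP r7, #7  (cmp 7,7)
BLT loop: not taken
halt.
Total executed instructions: 33.

33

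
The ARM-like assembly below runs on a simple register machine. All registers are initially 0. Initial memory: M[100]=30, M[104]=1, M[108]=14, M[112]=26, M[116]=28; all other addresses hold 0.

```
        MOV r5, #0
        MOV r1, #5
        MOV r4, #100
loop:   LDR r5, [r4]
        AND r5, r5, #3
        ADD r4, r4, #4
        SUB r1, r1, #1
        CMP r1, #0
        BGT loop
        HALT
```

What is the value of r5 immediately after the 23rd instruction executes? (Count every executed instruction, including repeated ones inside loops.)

2

MOV r5, #0 → r5=0
MOV r1, #5 → r1=5
MOV r4, #100 → r4=100
LDR r5, [r4] → r5=M[100]=30
AND r5, r5, #3 → r5=30&3=2
ADD r4, r4, #4 → r4=100+4=104
SUB r1, r1, #1 → r1=5-1=4
CMP r1, #0  (cmp 4,0)
BGT loop: taken
LDR r5, [r4] → r5=M[104]=1
AND r5, r5, #3 → r5=1&3=1
ADD r4, r4, #4 → r4=104+4=108
SUB r1, r1, #1 → r1=4-1=3
CMP r1, #0  (cmp 3,0)
BGT loop: taken
LDR r5, [r4] → r5=M[108]=14
AND r5, r5, #3 → r5=14&3=2
ADD r4, r4, #4 → r4=108+4=112
SUB r1, r1, #1 → r1=3-1=2
CMP r1, #0  (cmp 2,0)
BGT loop: taken
LDR r5, [r4] → r5=M[112]=26
AND r5, r5, #3 → r5=26&3=2
After step 23: r5 = 2.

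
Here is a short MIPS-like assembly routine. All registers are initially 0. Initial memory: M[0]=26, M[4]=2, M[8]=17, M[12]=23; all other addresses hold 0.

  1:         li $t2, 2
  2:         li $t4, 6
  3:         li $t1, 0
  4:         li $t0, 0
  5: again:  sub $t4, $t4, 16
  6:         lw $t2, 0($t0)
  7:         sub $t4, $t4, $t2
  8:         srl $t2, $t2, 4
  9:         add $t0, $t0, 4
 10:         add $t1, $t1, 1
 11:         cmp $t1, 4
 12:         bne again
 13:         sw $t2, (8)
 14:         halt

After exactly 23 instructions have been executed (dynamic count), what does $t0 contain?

8

$t2=2
$t4=6
$t1=0
$t0=0
$t4=6-16=-10
$t2=M[0]=26
$t4=(-10)-26=-36
$t2=26>>4=1
$t0=0+4=4
$t1=0+1=1
cmp $t1, 4  (cmp 1,4)
bne again: taken
$t4=(-36)-16=-52
$t2=M[4]=2
$t4=(-52)-2=-54
$t2=2>>4=0
$t0=4+4=8
$t1=1+1=2
cmp $t1, 4  (cmp 2,4)
bne again: taken
$t4=(-54)-16=-70
$t2=M[8]=17
$t4=(-70)-17=-87
After step 23: $t0 = 8.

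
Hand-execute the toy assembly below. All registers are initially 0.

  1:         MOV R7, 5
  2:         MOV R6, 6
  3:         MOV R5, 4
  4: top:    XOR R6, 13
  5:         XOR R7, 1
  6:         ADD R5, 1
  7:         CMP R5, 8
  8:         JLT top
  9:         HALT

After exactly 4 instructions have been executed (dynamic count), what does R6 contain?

after MOV R7, 5: R7=5
after MOV R6, 6: R6=6
after MOV R5, 4: R5=4
after XOR R6, 13: R6=6^13=11
After step 4: R6 = 11.

11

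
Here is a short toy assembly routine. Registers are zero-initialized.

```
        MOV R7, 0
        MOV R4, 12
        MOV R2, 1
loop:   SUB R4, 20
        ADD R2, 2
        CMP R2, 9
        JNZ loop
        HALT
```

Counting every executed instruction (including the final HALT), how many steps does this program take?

20

after MOV R7, 0: R7=0
after MOV R4, 12: R4=12
after MOV R2, 1: R2=1
after SUB R4, 20: R4=12-20=-8
after ADD R2, 2: R2=1+2=3
CMP R2, 9  (cmp 3,9)
JNZ loop: taken
after SUB R4, 20: R4=(-8)-20=-28
after ADD R2, 2: R2=3+2=5
CMP R2, 9  (cmp 5,9)
JNZ loop: taken
after SUB R4, 20: R4=(-28)-20=-48
after ADD R2, 2: R2=5+2=7
CMP R2, 9  (cmp 7,9)
JNZ loop: taken
after SUB R4, 20: R4=(-48)-20=-68
after ADD R2, 2: R2=7+2=9
CMP R2, 9  (cmp 9,9)
JNZ loop: not taken
halt.
Total executed instructions: 20.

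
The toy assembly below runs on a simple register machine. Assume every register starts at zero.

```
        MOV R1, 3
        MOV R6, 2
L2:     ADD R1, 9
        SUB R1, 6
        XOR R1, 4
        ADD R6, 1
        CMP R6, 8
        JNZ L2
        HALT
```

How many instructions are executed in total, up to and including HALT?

39

after MOV R1, 3: R1=3
after MOV R6, 2: R6=2
after ADD R1, 9: R1=3+9=12
after SUB R1, 6: R1=12-6=6
after XOR R1, 4: R1=6^4=2
after ADD R6, 1: R6=2+1=3
CMP R6, 8  (cmp 3,8)
JNZ L2: taken
after ADD R1, 9: R1=2+9=11
after SUB R1, 6: R1=11-6=5
after XOR R1, 4: R1=5^4=1
after ADD R6, 1: R6=3+1=4
CMP R6, 8  (cmp 4,8)
JNZ L2: taken
after ADD R1, 9: R1=1+9=10
after SUB R1, 6: R1=10-6=4
after XOR R1, 4: R1=4^4=0
after ADD R6, 1: R6=4+1=5
CMP R6, 8  (cmp 5,8)
JNZ L2: taken
after ADD R1, 9: R1=0+9=9
after SUB R1, 6: R1=9-6=3
after XOR R1, 4: R1=3^4=7
after ADD R6, 1: R6=5+1=6
CMP R6, 8  (cmp 6,8)
JNZ L2: taken
after ADD R1, 9: R1=7+9=16
after SUB R1, 6: R1=16-6=10
after XOR R1, 4: R1=10^4=14
after ADD R6, 1: R6=6+1=7
CMP R6, 8  (cmp 7,8)
JNZ L2: taken
after ADD R1, 9: R1=14+9=23
after SUB R1, 6: R1=23-6=17
after XOR R1, 4: R1=17^4=21
after ADD R6, 1: R6=7+1=8
CMP R6, 8  (cmp 8,8)
JNZ L2: not taken
halt.
Total executed instructions: 39.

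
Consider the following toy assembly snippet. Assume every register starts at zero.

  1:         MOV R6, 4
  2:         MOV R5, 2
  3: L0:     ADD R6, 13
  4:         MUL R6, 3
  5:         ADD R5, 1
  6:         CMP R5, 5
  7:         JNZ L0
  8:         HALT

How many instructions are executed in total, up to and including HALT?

18

after MOV R6, 4: R6=4
after MOV R5, 2: R5=2
after ADD R6, 13: R6=4+13=17
after MUL R6, 3: R6=17*3=51
after ADD R5, 1: R5=2+1=3
CMP R5, 5  (cmp 3,5)
JNZ L0: taken
after ADD R6, 13: R6=51+13=64
after MUL R6, 3: R6=64*3=192
after ADD R5, 1: R5=3+1=4
CMP R5, 5  (cmp 4,5)
JNZ L0: taken
after ADD R6, 13: R6=192+13=205
after MUL R6, 3: R6=205*3=615
after ADD R5, 1: R5=4+1=5
CMP R5, 5  (cmp 5,5)
JNZ L0: not taken
halt.
Total executed instructions: 18.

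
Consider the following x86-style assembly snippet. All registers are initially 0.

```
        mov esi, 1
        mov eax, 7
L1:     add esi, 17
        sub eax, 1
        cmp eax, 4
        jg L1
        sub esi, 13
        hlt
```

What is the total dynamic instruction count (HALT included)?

mov esi, 1 → esi=1
mov eax, 7 → eax=7
add esi, 17 → esi=1+17=18
sub eax, 1 → eax=7-1=6
cmp eax, 4  (cmp 6,4)
jg L1: taken
add esi, 17 → esi=18+17=35
sub eax, 1 → eax=6-1=5
cmp eax, 4  (cmp 5,4)
jg L1: taken
add esi, 17 → esi=35+17=52
sub eax, 1 → eax=5-1=4
cmp eax, 4  (cmp 4,4)
jg L1: not taken
sub esi, 13 → esi=52-13=39
halt.
Total executed instructions: 16.

16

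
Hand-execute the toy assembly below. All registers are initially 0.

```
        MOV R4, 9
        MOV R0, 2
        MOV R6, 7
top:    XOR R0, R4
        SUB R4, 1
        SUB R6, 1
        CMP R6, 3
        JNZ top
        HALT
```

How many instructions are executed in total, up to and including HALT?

24

after MOV R4, 9: R4=9
after MOV R0, 2: R0=2
after MOV R6, 7: R6=7
after XOR R0, R4: R0=2^9=11
after SUB R4, 1: R4=9-1=8
after SUB R6, 1: R6=7-1=6
CMP R6, 3  (cmp 6,3)
JNZ top: taken
after XOR R0, R4: R0=11^8=3
after SUB R4, 1: R4=8-1=7
after SUB R6, 1: R6=6-1=5
CMP R6, 3  (cmp 5,3)
JNZ top: taken
after XOR R0, R4: R0=3^7=4
after SUB R4, 1: R4=7-1=6
after SUB R6, 1: R6=5-1=4
CMP R6, 3  (cmp 4,3)
JNZ top: taken
after XOR R0, R4: R0=4^6=2
after SUB R4, 1: R4=6-1=5
after SUB R6, 1: R6=4-1=3
CMP R6, 3  (cmp 3,3)
JNZ top: not taken
halt.
Total executed instructions: 24.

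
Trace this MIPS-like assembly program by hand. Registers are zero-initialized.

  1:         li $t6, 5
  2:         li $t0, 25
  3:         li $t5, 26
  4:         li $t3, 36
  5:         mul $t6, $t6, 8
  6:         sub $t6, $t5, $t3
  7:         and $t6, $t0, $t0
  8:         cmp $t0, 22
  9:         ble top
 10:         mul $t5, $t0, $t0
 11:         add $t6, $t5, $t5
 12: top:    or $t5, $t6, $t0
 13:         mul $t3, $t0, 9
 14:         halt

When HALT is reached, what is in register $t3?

225

li $t6, 5 → $t6=5
li $t0, 25 → $t0=25
li $t5, 26 → $t5=26
li $t3, 36 → $t3=36
mul $t6, $t6, 8 → $t6=5*8=40
sub $t6, $t5, $t3 → $t6=26-36=-10
and $t6, $t0, $t0 → $t6=25&25=25
cmp $t0, 22  (cmp 25,22)
ble top: not taken
mul $t5, $t0, $t0 → $t5=25*25=625
add $t6, $t5, $t5 → $t6=625+625=1250
or $t5, $t6, $t0 → $t5=1250|25=1275
mul $t3, $t0, 9 → $t3=25*9=225
halt.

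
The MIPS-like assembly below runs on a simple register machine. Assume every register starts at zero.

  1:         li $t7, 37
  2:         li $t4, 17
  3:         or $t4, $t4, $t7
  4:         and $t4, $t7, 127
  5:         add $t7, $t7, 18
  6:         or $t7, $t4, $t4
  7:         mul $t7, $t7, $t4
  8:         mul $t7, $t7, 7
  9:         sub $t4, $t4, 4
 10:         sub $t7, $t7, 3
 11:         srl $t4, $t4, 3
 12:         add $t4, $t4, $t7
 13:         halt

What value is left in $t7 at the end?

9580

li $t7, 37 → $t7=37
li $t4, 17 → $t4=17
or $t4, $t4, $t7 → $t4=17|37=53
and $t4, $t7, 127 → $t4=37&127=37
add $t7, $t7, 18 → $t7=37+18=55
or $t7, $t4, $t4 → $t7=37|37=37
mul $t7, $t7, $t4 → $t7=37*37=1369
mul $t7, $t7, 7 → $t7=1369*7=9583
sub $t4, $t4, 4 → $t4=37-4=33
sub $t7, $t7, 3 → $t7=9583-3=9580
srl $t4, $t4, 3 → $t4=33>>3=4
add $t4, $t4, $t7 → $t4=4+9580=9584
halt.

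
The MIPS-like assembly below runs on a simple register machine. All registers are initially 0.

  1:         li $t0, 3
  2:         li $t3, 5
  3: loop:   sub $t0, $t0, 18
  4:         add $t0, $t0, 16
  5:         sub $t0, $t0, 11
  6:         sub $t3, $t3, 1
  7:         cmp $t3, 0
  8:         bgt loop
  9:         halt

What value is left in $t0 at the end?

-62

$t0=3
$t3=5
$t0=3-18=-15
$t0=(-15)+16=1
$t0=1-11=-10
$t3=5-1=4
cmp $t3, 0  (cmp 4,0)
bgt loop: taken
$t0=(-10)-18=-28
$t0=(-28)+16=-12
$t0=(-12)-11=-23
$t3=4-1=3
cmp $t3, 0  (cmp 3,0)
bgt loop: taken
$t0=(-23)-18=-41
$t0=(-41)+16=-25
$t0=(-25)-11=-36
$t3=3-1=2
cmp $t3, 0  (cmp 2,0)
bgt loop: taken
$t0=(-36)-18=-54
$t0=(-54)+16=-38
$t0=(-38)-11=-49
$t3=2-1=1
cmp $t3, 0  (cmp 1,0)
bgt loop: taken
$t0=(-49)-18=-67
$t0=(-67)+16=-51
$t0=(-51)-11=-62
$t3=1-1=0
cmp $t3, 0  (cmp 0,0)
bgt loop: not taken
halt.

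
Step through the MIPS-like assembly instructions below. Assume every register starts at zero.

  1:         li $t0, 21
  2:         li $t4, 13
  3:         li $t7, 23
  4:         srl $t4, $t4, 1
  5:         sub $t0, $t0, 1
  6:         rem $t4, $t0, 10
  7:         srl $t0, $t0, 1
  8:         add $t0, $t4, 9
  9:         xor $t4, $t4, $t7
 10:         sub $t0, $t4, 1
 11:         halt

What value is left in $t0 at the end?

$t0=21
$t4=13
$t7=23
$t4=13>>1=6
$t0=21-1=20
$t4=20%10=0
$t0=20>>1=10
$t0=0+9=9
$t4=0^23=23
$t0=23-1=22
halt.

22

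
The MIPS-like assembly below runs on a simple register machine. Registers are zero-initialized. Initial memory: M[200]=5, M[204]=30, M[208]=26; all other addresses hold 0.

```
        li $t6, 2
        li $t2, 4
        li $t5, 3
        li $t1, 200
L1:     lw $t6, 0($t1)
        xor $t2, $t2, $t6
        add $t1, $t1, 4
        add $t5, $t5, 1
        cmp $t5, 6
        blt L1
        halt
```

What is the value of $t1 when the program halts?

$t6=2
$t2=4
$t5=3
$t1=200
$t6=M[200]=5
$t2=4^5=1
$t1=200+4=204
$t5=3+1=4
cmp $t5, 6  (cmp 4,6)
blt L1: taken
$t6=M[204]=30
$t2=1^30=31
$t1=204+4=208
$t5=4+1=5
cmp $t5, 6  (cmp 5,6)
blt L1: taken
$t6=M[208]=26
$t2=31^26=5
$t1=208+4=212
$t5=5+1=6
cmp $t5, 6  (cmp 6,6)
blt L1: not taken
halt.

212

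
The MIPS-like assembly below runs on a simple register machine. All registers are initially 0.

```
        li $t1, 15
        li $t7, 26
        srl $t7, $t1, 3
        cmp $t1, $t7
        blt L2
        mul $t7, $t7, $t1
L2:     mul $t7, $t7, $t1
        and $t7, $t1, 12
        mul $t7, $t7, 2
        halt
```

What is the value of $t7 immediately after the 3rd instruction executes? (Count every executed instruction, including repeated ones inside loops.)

1

li $t1, 15 → $t1=15
li $t7, 26 → $t7=26
srl $t7, $t1, 3 → $t7=15>>3=1
After step 3: $t7 = 1.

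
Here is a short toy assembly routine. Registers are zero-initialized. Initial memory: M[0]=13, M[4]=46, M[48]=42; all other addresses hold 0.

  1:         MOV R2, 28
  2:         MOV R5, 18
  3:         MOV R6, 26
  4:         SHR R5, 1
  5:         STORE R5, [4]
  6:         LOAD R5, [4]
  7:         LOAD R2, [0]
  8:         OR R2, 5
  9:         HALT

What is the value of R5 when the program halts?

9

R2=28
R5=18
R6=26
R5=18>>1=9
STORE R5, [4] → M[4]=9
R5=M[4]=9
R2=M[0]=13
R2=13|5=13
halt.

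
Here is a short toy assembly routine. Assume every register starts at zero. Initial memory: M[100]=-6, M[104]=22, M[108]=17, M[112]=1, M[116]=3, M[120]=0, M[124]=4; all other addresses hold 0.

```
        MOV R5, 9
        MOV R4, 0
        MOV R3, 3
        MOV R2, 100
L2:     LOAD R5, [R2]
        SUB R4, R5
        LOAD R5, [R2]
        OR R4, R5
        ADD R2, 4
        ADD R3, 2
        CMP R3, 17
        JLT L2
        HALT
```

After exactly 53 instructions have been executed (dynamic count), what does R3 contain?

15

MOV R5, 9 → R5=9
MOV R4, 0 → R4=0
MOV R3, 3 → R3=3
MOV R2, 100 → R2=100
LOAD R5, [R2] → R5=M[100]=-6
SUB R4, R5 → R4=0-(-6)=6
LOAD R5, [R2] → R5=M[100]=-6
OR R4, R5 → R4=6|(-6)=-2
ADD R2, 4 → R2=100+4=104
ADD R3, 2 → R3=3+2=5
CMP R3, 17  (cmp 5,17)
JLT L2: taken
LOAD R5, [R2] → R5=M[104]=22
SUB R4, R5 → R4=(-2)-22=-24
LOAD R5, [R2] → R5=M[104]=22
OR R4, R5 → R4=(-24)|22=-2
ADD R2, 4 → R2=104+4=108
ADD R3, 2 → R3=5+2=7
CMP R3, 17  (cmp 7,17)
JLT L2: taken
LOAD R5, [R2] → R5=M[108]=17
SUB R4, R5 → R4=(-2)-17=-19
LOAD R5, [R2] → R5=M[108]=17
OR R4, R5 → R4=(-19)|17=-3
ADD R2, 4 → R2=108+4=112
ADD R3, 2 → R3=7+2=9
CMP R3, 17  (cmp 9,17)
JLT L2: taken
LOAD R5, [R2] → R5=M[112]=1
SUB R4, R5 → R4=(-3)-1=-4
LOAD R5, [R2] → R5=M[112]=1
OR R4, R5 → R4=(-4)|1=-3
ADD R2, 4 → R2=112+4=116
ADD R3, 2 → R3=9+2=11
CMP R3, 17  (cmp 11,17)
JLT L2: taken
LOAD R5, [R2] → R5=M[116]=3
SUB R4, R5 → R4=(-3)-3=-6
LOAD R5, [R2] → R5=M[116]=3
OR R4, R5 → R4=(-6)|3=-5
ADD R2, 4 → R2=116+4=120
ADD R3, 2 → R3=11+2=13
CMP R3, 17  (cmp 13,17)
JLT L2: taken
LOAD R5, [R2] → R5=M[120]=0
SUB R4, R5 → R4=(-5)-0=-5
LOAD R5, [R2] → R5=M[120]=0
OR R4, R5 → R4=(-5)|0=-5
ADD R2, 4 → R2=120+4=124
ADD R3, 2 → R3=13+2=15
CMP R3, 17  (cmp 15,17)
JLT L2: taken
LOAD R5, [R2] → R5=M[124]=4
After step 53: R3 = 15.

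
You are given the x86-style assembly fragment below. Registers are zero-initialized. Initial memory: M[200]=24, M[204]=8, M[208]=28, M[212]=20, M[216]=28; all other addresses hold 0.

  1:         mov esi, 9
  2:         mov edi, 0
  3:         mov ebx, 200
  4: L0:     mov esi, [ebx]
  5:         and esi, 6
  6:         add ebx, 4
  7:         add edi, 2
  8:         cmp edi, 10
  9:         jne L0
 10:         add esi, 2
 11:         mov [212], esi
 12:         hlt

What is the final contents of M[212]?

6

mov esi, 9 → esi=9
mov edi, 0 → edi=0
mov ebx, 200 → ebx=200
mov esi, [ebx] → esi=M[200]=24
and esi, 6 → esi=24&6=0
add ebx, 4 → ebx=200+4=204
add edi, 2 → edi=0+2=2
cmp edi, 10  (cmp 2,10)
jne L0: taken
mov esi, [ebx] → esi=M[204]=8
and esi, 6 → esi=8&6=0
add ebx, 4 → ebx=204+4=208
add edi, 2 → edi=2+2=4
cmp edi, 10  (cmp 4,10)
jne L0: taken
mov esi, [ebx] → esi=M[208]=28
and esi, 6 → esi=28&6=4
add ebx, 4 → ebx=208+4=212
add edi, 2 → edi=4+2=6
cmp edi, 10  (cmp 6,10)
jne L0: taken
mov esi, [ebx] → esi=M[212]=20
and esi, 6 → esi=20&6=4
add ebx, 4 → ebx=212+4=216
add edi, 2 → edi=6+2=8
cmp edi, 10  (cmp 8,10)
jne L0: taken
mov esi, [ebx] → esi=M[216]=28
and esi, 6 → esi=28&6=4
add ebx, 4 → ebx=216+4=220
add edi, 2 → edi=8+2=10
cmp edi, 10  (cmp 10,10)
jne L0: not taken
add esi, 2 → esi=4+2=6
mov [212], esi → M[212]=6
halt.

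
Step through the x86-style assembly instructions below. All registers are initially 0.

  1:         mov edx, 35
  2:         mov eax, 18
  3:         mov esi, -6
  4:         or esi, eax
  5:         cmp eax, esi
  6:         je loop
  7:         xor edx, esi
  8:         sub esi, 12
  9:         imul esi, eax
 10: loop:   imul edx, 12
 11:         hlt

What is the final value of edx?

-468

after mov edx, 35: edx=35
after mov eax, 18: eax=18
after mov esi, -6: esi=-6
after or esi, eax: esi=(-6)|18=-6
cmp eax, esi  (cmp 18,-6)
je loop: not taken
after xor edx, esi: edx=35^(-6)=-39
after sub esi, 12: esi=(-6)-12=-18
after imul esi, eax: esi=(-18)*18=-324
after imul edx, 12: edx=(-39)*12=-468
halt.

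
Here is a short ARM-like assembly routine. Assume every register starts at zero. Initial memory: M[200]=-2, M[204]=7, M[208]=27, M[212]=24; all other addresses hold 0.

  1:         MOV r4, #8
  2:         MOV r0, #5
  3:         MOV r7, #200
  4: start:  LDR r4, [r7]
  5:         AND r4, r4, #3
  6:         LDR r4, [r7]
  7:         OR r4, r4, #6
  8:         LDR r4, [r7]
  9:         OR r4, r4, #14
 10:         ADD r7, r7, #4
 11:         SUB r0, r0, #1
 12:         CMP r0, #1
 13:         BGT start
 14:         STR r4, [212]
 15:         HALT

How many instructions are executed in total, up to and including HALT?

45

MOV r4, #8 → r4=8
MOV r0, #5 → r0=5
MOV r7, #200 → r7=200
LDR r4, [r7] → r4=M[200]=-2
AND r4, r4, #3 → r4=(-2)&3=2
LDR r4, [r7] → r4=M[200]=-2
OR r4, r4, #6 → r4=(-2)|6=-2
LDR r4, [r7] → r4=M[200]=-2
OR r4, r4, #14 → r4=(-2)|14=-2
ADD r7, r7, #4 → r7=200+4=204
SUB r0, r0, #1 → r0=5-1=4
CMP r0, #1  (cmp 4,1)
BGT start: taken
LDR r4, [r7] → r4=M[204]=7
AND r4, r4, #3 → r4=7&3=3
LDR r4, [r7] → r4=M[204]=7
OR r4, r4, #6 → r4=7|6=7
LDR r4, [r7] → r4=M[204]=7
OR r4, r4, #14 → r4=7|14=15
ADD r7, r7, #4 → r7=204+4=208
SUB r0, r0, #1 → r0=4-1=3
CMP r0, #1  (cmp 3,1)
BGT start: taken
LDR r4, [r7] → r4=M[208]=27
AND r4, r4, #3 → r4=27&3=3
LDR r4, [r7] → r4=M[208]=27
OR r4, r4, #6 → r4=27|6=31
LDR r4, [r7] → r4=M[208]=27
OR r4, r4, #14 → r4=27|14=31
ADD r7, r7, #4 → r7=208+4=212
SUB r0, r0, #1 → r0=3-1=2
CMP r0, #1  (cmp 2,1)
BGT start: taken
LDR r4, [r7] → r4=M[212]=24
AND r4, r4, #3 → r4=24&3=0
LDR r4, [r7] → r4=M[212]=24
OR r4, r4, #6 → r4=24|6=30
LDR r4, [r7] → r4=M[212]=24
OR r4, r4, #14 → r4=24|14=30
ADD r7, r7, #4 → r7=212+4=216
SUB r0, r0, #1 → r0=2-1=1
CMP r0, #1  (cmp 1,1)
BGT start: not taken
STR r4, [212] → M[212]=30
halt.
Total executed instructions: 45.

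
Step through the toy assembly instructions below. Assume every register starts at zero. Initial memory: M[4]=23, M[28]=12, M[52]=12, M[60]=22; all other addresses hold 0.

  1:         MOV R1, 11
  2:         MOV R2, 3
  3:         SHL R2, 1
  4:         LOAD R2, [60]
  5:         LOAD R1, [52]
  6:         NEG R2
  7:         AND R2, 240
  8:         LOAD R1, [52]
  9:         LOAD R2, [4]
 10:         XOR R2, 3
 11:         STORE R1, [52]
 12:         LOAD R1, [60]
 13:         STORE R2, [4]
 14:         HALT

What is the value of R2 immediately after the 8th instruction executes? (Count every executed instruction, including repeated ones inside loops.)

after MOV R1, 11: R1=11
after MOV R2, 3: R2=3
after SHL R2, 1: R2=3<<1=6
after LOAD R2, [60]: R2=M[60]=22
after LOAD R1, [52]: R1=M[52]=12
after NEG R2: R2=-(22)=-22
after AND R2, 240: R2=(-22)&240=224
after LOAD R1, [52]: R1=M[52]=12
After step 8: R2 = 224.

224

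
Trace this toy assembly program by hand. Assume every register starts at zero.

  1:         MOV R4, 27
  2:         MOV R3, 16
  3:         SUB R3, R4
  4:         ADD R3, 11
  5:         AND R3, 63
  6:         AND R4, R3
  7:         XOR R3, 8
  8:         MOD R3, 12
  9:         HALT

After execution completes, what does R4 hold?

0

after MOV R4, 27: R4=27
after MOV R3, 16: R3=16
after SUB R3, R4: R3=16-27=-11
after ADD R3, 11: R3=(-11)+11=0
after AND R3, 63: R3=0&63=0
after AND R4, R3: R4=27&0=0
after XOR R3, 8: R3=0^8=8
after MOD R3, 12: R3=8%12=8
halt.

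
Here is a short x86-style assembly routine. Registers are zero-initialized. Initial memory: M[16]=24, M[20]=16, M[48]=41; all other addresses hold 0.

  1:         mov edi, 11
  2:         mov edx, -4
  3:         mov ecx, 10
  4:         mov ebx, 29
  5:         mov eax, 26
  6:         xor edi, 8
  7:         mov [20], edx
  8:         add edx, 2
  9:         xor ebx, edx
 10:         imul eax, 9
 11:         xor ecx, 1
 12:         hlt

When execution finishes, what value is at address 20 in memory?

after mov edi, 11: edi=11
after mov edx, -4: edx=-4
after mov ecx, 10: ecx=10
after mov ebx, 29: ebx=29
after mov eax, 26: eax=26
after xor edi, 8: edi=11^8=3
mov [20], edx → M[20]=-4
after add edx, 2: edx=(-4)+2=-2
after xor ebx, edx: ebx=29^(-2)=-29
after imul eax, 9: eax=26*9=234
after xor ecx, 1: ecx=10^1=11
halt.

-4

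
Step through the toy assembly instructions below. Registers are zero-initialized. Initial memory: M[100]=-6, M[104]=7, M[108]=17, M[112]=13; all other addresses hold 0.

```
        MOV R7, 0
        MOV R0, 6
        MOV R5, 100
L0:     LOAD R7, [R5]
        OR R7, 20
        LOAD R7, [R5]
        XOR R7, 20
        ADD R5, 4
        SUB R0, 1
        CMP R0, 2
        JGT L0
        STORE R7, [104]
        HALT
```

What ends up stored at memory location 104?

25

MOV R7, 0 → R7=0
MOV R0, 6 → R0=6
MOV R5, 100 → R5=100
LOAD R7, [R5] → R7=M[100]=-6
OR R7, 20 → R7=(-6)|20=-2
LOAD R7, [R5] → R7=M[100]=-6
XOR R7, 20 → R7=(-6)^20=-18
ADD R5, 4 → R5=100+4=104
SUB R0, 1 → R0=6-1=5
CMP R0, 2  (cmp 5,2)
JGT L0: taken
LOAD R7, [R5] → R7=M[104]=7
OR R7, 20 → R7=7|20=23
LOAD R7, [R5] → R7=M[104]=7
XOR R7, 20 → R7=7^20=19
ADD R5, 4 → R5=104+4=108
SUB R0, 1 → R0=5-1=4
CMP R0, 2  (cmp 4,2)
JGT L0: taken
LOAD R7, [R5] → R7=M[108]=17
OR R7, 20 → R7=17|20=21
LOAD R7, [R5] → R7=M[108]=17
XOR R7, 20 → R7=17^20=5
ADD R5, 4 → R5=108+4=112
SUB R0, 1 → R0=4-1=3
CMP R0, 2  (cmp 3,2)
JGT L0: taken
LOAD R7, [R5] → R7=M[112]=13
OR R7, 20 → R7=13|20=29
LOAD R7, [R5] → R7=M[112]=13
XOR R7, 20 → R7=13^20=25
ADD R5, 4 → R5=112+4=116
SUB R0, 1 → R0=3-1=2
CMP R0, 2  (cmp 2,2)
JGT L0: not taken
STORE R7, [104] → M[104]=25
halt.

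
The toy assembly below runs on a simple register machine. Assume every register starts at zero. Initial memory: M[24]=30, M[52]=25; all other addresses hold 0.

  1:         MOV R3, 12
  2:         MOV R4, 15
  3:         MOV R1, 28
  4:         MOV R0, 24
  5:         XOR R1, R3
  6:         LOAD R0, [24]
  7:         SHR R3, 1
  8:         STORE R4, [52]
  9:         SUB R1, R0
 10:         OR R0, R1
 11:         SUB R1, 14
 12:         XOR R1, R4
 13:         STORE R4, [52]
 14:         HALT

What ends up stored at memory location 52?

15

after MOV R3, 12: R3=12
after MOV R4, 15: R4=15
after MOV R1, 28: R1=28
after MOV R0, 24: R0=24
after XOR R1, R3: R1=28^12=16
after LOAD R0, [24]: R0=M[24]=30
after SHR R3, 1: R3=12>>1=6
STORE R4, [52] → M[52]=15
after SUB R1, R0: R1=16-30=-14
after OR R0, R1: R0=30|(-14)=-2
after SUB R1, 14: R1=(-14)-14=-28
after XOR R1, R4: R1=(-28)^15=-21
STORE R4, [52] → M[52]=15
halt.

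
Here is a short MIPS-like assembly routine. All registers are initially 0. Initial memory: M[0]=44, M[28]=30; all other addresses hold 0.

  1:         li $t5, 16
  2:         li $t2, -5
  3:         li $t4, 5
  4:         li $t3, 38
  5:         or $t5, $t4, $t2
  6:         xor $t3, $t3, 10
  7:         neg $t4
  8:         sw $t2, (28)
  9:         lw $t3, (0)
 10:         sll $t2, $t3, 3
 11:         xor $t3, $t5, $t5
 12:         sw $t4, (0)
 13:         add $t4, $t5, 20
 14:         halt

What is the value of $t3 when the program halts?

$t5=16
$t2=-5
$t4=5
$t3=38
$t5=5|(-5)=-1
$t3=38^10=44
$t4=-(5)=-5
sw $t2, (28) → M[28]=-5
$t3=M[0]=44
$t2=44<<3=352
$t3=(-1)^(-1)=0
sw $t4, (0) → M[0]=-5
$t4=(-1)+20=19
halt.

0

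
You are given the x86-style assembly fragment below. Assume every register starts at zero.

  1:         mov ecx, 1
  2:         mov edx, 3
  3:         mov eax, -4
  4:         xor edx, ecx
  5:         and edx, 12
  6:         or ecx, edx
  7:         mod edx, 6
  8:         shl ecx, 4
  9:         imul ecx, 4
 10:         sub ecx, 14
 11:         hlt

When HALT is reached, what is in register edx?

mov ecx, 1 → ecx=1
mov edx, 3 → edx=3
mov eax, -4 → eax=-4
xor edx, ecx → edx=3^1=2
and edx, 12 → edx=2&12=0
or ecx, edx → ecx=1|0=1
mod edx, 6 → edx=0%6=0
shl ecx, 4 → ecx=1<<4=16
imul ecx, 4 → ecx=16*4=64
sub ecx, 14 → ecx=64-14=50
halt.

0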